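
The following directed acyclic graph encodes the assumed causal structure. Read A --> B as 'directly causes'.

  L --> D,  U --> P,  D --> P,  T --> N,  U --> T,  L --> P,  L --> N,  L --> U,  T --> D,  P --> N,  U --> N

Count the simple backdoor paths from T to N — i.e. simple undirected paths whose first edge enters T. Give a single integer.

A backdoor path from T to N is any simple undirected path whose first edge points into T (i.e. leaves T via a parent).
Parents of T: {U}.
Enumerating:
  P1: T <- U <- L -> D -> P -> N
  P2: T <- U <- L -> P -> N
  P3: T <- U <- L -> N
  P4: T <- U -> P <- L -> N
  P5: T <- U -> P <- D <- L -> N
  P6: T <- U -> P -> N
  P7: T <- U -> N
That exhausts the simple backdoor paths. Count: 7.

7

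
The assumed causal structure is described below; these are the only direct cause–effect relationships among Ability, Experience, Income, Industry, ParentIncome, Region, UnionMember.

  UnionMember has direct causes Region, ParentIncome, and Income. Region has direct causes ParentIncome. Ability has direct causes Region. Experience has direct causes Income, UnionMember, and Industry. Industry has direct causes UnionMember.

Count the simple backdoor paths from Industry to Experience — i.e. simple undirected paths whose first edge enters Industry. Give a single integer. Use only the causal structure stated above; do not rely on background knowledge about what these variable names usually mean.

2

A backdoor path from Industry to Experience is any simple undirected path whose first edge points into Industry (i.e. leaves Industry via a parent).
Parents of Industry: {UnionMember}.
Enumerating:
  P1: Industry <- UnionMember <- Income -> Experience
  P2: Industry <- UnionMember -> Experience
That exhausts the simple backdoor paths. Count: 2.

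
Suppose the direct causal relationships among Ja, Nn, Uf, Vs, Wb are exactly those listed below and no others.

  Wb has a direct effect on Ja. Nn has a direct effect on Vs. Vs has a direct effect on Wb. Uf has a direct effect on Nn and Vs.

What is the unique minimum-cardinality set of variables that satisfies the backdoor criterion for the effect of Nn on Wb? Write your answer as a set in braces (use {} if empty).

{Uf}

Variables eligible for adjustment (non-descendants of Nn, excluding Nn and Wb): {Uf}.
Backdoor paths from Nn to Wb:
  P1: Nn <- Uf -> Vs -> Wb
The empty set is not sufficient: P1 (Nn <- Uf -> Vs -> Wb) has no collider blocking it and no conditioned non-collider, so it is open.
Try {Uf}:
  P1: blocked at fork node Uf ∈ conditioning set.
{Uf} contains no descendant of Nn and blocks every backdoor path.
{Uf} is the unique smallest valid adjustment set.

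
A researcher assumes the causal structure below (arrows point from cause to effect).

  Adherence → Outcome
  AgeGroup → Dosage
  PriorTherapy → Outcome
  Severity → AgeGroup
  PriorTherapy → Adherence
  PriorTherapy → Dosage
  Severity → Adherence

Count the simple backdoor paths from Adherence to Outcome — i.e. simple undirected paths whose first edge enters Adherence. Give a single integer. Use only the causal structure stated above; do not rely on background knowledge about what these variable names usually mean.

2

A backdoor path from Adherence to Outcome is any simple undirected path whose first edge points into Adherence (i.e. leaves Adherence via a parent).
Parents of Adherence: {PriorTherapy, Severity}.
Enumerating:
  P1: Adherence <- Severity -> AgeGroup -> Dosage <- PriorTherapy -> Outcome
  P2: Adherence <- PriorTherapy -> Outcome
That exhausts the simple backdoor paths. Count: 2.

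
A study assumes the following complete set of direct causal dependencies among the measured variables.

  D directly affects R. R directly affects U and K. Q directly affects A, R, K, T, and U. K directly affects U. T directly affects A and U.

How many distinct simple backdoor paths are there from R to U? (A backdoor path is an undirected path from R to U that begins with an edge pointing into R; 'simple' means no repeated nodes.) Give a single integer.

4

A backdoor path from R to U is any simple undirected path whose first edge points into R (i.e. leaves R via a parent).
Parents of R: {D, Q}.
Enumerating:
  P1: R <- Q -> T -> U
  P2: R <- Q -> K -> U
  P3: R <- Q -> U
  P4: R <- Q -> A <- T -> U
That exhausts the simple backdoor paths. Count: 4.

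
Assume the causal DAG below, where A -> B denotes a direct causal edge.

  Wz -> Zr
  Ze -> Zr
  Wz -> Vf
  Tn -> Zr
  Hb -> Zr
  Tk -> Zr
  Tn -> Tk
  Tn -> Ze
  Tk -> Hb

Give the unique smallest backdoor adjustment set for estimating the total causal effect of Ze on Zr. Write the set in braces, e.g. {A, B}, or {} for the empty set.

Variables eligible for adjustment (non-descendants of Ze, excluding Ze and Zr): {Hb, Tk, Tn, Vf, Wz}.
Backdoor paths from Ze to Zr:
  P1: Ze <- Tn -> Tk -> Hb -> Zr
  P2: Ze <- Tn -> Tk -> Zr
  P3: Ze <- Tn -> Zr
The empty set is not sufficient: P1 (Ze <- Tn -> Tk -> Hb -> Zr) has no collider blocking it and no conditioned non-collider, so it is open.
Try {Tn}:
  P1: blocked at fork node Tn ∈ conditioning set.
  P2: blocked at fork node Tn ∈ conditioning set.
  P3: blocked at fork node Tn ∈ conditioning set.
{Tn} contains no descendant of Ze and blocks every backdoor path.
No other singleton works — e.g. {Wz} leaves P1 open — so {Tn} is the unique smallest valid adjustment set.

{Tn}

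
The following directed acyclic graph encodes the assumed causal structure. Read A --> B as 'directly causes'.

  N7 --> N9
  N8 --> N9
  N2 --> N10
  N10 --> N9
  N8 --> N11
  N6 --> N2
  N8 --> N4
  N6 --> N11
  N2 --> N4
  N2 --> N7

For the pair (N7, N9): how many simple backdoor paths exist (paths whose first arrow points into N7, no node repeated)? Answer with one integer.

3

A backdoor path from N7 to N9 is any simple undirected path whose first edge points into N7 (i.e. leaves N7 via a parent).
Parents of N7: {N2}.
Enumerating:
  P1: N7 <- N2 <- N6 -> N11 <- N8 -> N9
  P2: N7 <- N2 -> N10 -> N9
  P3: N7 <- N2 -> N4 <- N8 -> N9
That exhausts the simple backdoor paths. Count: 3.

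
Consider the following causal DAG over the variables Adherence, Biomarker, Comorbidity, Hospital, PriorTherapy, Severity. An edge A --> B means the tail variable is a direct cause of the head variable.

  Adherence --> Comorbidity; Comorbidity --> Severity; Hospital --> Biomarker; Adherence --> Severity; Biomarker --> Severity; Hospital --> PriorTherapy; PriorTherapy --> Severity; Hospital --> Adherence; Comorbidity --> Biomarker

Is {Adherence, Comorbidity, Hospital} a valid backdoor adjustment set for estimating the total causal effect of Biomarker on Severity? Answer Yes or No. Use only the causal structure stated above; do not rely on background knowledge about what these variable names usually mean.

Yes

Backdoor paths from Biomarker to Severity (paths whose first edge points into Biomarker):
  P1: Biomarker <- Hospital -> PriorTherapy -> Severity
  P2: Biomarker <- Hospital -> Adherence -> Comorbidity -> Severity
  P3: Biomarker <- Hospital -> Adherence -> Severity
  P4: Biomarker <- Comorbidity <- Adherence <- Hospital -> PriorTherapy -> Severity
  P5: Biomarker <- Comorbidity <- Adherence -> Severity
  P6: Biomarker <- Comorbidity -> Severity
Condition 1 (no descendant of Biomarker in the set): holds — descendants of Biomarker are {Severity}; none are in {Adherence, Comorbidity, Hospital}.
Condition 2 (every backdoor path blocked by {Adherence, Comorbidity, Hospital}):
  P1: blocked at fork node Hospital ∈ conditioning set.
  P2: blocked at fork node Hospital ∈ conditioning set.
  P3: blocked at fork node Hospital ∈ conditioning set.
  P4: blocked at chain node Comorbidity ∈ conditioning set.
  P5: blocked at chain node Comorbidity ∈ conditioning set.
  P6: blocked at fork node Comorbidity ∈ conditioning set.
{Adherence, Comorbidity, Hospital} satisfies the backdoor criterion.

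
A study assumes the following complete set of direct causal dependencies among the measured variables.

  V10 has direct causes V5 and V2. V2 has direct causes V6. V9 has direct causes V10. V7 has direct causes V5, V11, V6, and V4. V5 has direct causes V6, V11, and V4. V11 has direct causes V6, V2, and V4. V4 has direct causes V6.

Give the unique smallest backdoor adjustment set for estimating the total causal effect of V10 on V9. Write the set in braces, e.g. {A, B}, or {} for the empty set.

Variables eligible for adjustment (non-descendants of V10, excluding V10 and V9): {V11, V2, V4, V5, V6, V7}.
Backdoor paths from V10 to V9:
  (none)
With no backdoor paths the empty set already satisfies the criterion, and it is trivially minimal.

{}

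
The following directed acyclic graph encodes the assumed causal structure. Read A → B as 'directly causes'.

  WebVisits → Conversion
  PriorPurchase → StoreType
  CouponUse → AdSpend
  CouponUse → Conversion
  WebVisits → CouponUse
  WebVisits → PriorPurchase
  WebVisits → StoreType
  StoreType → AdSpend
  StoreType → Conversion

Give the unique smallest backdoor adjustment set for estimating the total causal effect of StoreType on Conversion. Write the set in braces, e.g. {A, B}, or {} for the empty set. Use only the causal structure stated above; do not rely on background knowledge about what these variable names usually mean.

{WebVisits}

Variables eligible for adjustment (non-descendants of StoreType, excluding StoreType and Conversion): {CouponUse, PriorPurchase, WebVisits}.
Backdoor paths from StoreType to Conversion:
  P1: StoreType <- WebVisits -> CouponUse -> Conversion
  P2: StoreType <- WebVisits -> Conversion
  P3: StoreType <- PriorPurchase <- WebVisits -> CouponUse -> Conversion
  P4: StoreType <- PriorPurchase <- WebVisits -> Conversion
The empty set is not sufficient: P1 (StoreType <- WebVisits -> CouponUse -> Conversion) has no collider blocking it and no conditioned non-collider, so it is open.
Try {WebVisits}:
  P1: blocked at fork node WebVisits ∈ conditioning set.
  P2: blocked at fork node WebVisits ∈ conditioning set.
  P3: blocked at fork node WebVisits ∈ conditioning set.
  P4: blocked at fork node WebVisits ∈ conditioning set.
{WebVisits} contains no descendant of StoreType and blocks every backdoor path.
No other singleton works — e.g. {CouponUse} leaves P2 open — so {WebVisits} is the unique smallest valid adjustment set.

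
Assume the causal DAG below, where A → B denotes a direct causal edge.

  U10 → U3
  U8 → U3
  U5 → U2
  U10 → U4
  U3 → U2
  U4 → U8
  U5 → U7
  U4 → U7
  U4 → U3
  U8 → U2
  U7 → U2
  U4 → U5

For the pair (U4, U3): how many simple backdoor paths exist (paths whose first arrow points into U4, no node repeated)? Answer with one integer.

A backdoor path from U4 to U3 is any simple undirected path whose first edge points into U4 (i.e. leaves U4 via a parent).
Parents of U4: {U10}.
Enumerating:
  P1: U4 <- U10 -> U3
That exhausts the simple backdoor paths. Count: 1.

1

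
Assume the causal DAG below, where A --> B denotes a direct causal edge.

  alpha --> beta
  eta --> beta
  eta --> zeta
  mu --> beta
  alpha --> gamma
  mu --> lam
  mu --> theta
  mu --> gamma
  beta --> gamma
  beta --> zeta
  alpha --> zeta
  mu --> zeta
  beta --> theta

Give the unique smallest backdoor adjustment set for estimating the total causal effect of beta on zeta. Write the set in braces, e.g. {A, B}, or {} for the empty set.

{alpha, eta, mu}

Variables eligible for adjustment (non-descendants of beta, excluding beta and zeta): {alpha, eta, lam, mu}.
Backdoor paths from beta to zeta:
  P1: beta <- eta -> zeta
  P2: beta <- mu -> zeta
  P3: beta <- mu -> gamma <- alpha -> zeta
  P4: beta <- alpha -> zeta
  P5: beta <- alpha -> gamma <- mu -> zeta
The empty set is not sufficient: P1 (beta <- eta -> zeta) has no collider blocking it and no conditioned non-collider, so it is open.
Try {alpha, eta, mu}:
  P1: blocked at fork node eta ∈ conditioning set.
  P2: blocked at fork node mu ∈ conditioning set.
  P3: blocked at fork node mu ∈ conditioning set.
  P4: blocked at fork node alpha ∈ conditioning set.
  P5: blocked at fork node alpha ∈ conditioning set.
{alpha, eta, mu} contains no descendant of beta and blocks every backdoor path.
Every element of {alpha, eta, mu} is needed (dropping alpha leaves P4 open; dropping eta leaves P1 open; dropping mu leaves P2 open), so no proper subset is valid.
Among all size-3 subsets of the eligible variables, only {alpha, eta, mu} blocks every backdoor path, so it is the unique smallest valid adjustment set.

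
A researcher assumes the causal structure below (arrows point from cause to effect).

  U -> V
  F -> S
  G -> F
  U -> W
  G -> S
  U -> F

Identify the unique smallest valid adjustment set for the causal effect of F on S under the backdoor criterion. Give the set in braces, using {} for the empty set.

Variables eligible for adjustment (non-descendants of F, excluding F and S): {G, U, V, W}.
Backdoor paths from F to S:
  P1: F <- G -> S
The empty set is not sufficient: P1 (F <- G -> S) has no collider blocking it and no conditioned non-collider, so it is open.
Try {G}:
  P1: blocked at fork node G ∈ conditioning set.
{G} contains no descendant of F and blocks every backdoor path.
No other singleton works — e.g. {U} leaves P1 open — so {G} is the unique smallest valid adjustment set.

{G}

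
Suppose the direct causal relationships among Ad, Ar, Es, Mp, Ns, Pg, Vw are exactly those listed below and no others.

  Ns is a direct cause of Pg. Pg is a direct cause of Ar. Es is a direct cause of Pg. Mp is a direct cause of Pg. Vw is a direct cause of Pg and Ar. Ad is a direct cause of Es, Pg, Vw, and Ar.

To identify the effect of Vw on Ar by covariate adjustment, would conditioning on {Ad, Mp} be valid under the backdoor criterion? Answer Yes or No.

Yes

Backdoor paths from Vw to Ar (paths whose first edge points into Vw):
  P1: Vw <- Ad -> Es -> Pg -> Ar
  P2: Vw <- Ad -> Pg -> Ar
  P3: Vw <- Ad -> Ar
Condition 1 (no descendant of Vw in the set): holds — descendants of Vw are {Ar, Pg}; none are in {Ad, Mp}.
Condition 2 (every backdoor path blocked by {Ad, Mp}):
  P1: blocked at fork node Ad ∈ conditioning set.
  P2: blocked at fork node Ad ∈ conditioning set.
  P3: blocked at fork node Ad ∈ conditioning set.
{Ad, Mp} satisfies the backdoor criterion.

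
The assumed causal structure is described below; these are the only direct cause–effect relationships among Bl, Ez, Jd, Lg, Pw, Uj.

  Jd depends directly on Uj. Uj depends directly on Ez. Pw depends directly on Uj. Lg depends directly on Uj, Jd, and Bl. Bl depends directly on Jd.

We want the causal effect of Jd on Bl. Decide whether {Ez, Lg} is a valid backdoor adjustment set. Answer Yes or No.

Backdoor paths from Jd to Bl (paths whose first edge points into Jd):
  P1: Jd <- Uj -> Lg <- Bl
Condition 1 (no descendant of Jd in the set): FAILS — Lg is a descendant of Jd.
Condition 2 (every backdoor path blocked by {Ez, Lg}):
  P1: open — collider(s) Lg are conditioned on (or have a conditioned descendant) and no non-collider on the path is in the set.
{Ez, Lg} does not satisfy the backdoor criterion.

No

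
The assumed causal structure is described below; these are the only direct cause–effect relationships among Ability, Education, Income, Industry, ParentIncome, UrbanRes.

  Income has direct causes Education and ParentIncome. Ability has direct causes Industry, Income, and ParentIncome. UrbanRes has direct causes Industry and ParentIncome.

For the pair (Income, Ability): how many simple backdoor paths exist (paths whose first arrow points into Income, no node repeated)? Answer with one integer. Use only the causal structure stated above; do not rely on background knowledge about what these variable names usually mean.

A backdoor path from Income to Ability is any simple undirected path whose first edge points into Income (i.e. leaves Income via a parent).
Parents of Income: {Education, ParentIncome}.
Enumerating:
  P1: Income <- ParentIncome -> UrbanRes <- Industry -> Ability
  P2: Income <- ParentIncome -> Ability
That exhausts the simple backdoor paths. Count: 2.

2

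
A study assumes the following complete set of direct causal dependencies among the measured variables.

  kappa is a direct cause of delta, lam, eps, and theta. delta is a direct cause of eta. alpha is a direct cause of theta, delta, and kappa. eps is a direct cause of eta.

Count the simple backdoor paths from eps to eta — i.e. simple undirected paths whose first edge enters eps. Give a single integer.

3

A backdoor path from eps to eta is any simple undirected path whose first edge points into eps (i.e. leaves eps via a parent).
Parents of eps: {kappa}.
Enumerating:
  P1: eps <- kappa <- alpha -> delta -> eta
  P2: eps <- kappa -> delta -> eta
  P3: eps <- kappa -> theta <- alpha -> delta -> eta
That exhausts the simple backdoor paths. Count: 3.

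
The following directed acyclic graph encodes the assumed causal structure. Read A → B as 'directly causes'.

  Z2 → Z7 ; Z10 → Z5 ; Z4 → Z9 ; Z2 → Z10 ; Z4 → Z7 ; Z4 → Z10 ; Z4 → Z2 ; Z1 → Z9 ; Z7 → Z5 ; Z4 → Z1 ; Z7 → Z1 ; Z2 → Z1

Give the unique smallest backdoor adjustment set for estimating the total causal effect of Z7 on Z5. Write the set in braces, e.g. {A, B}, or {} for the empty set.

{Z10}

Variables eligible for adjustment (non-descendants of Z7, excluding Z7 and Z5): {Z10, Z2, Z4}.
Backdoor paths from Z7 to Z5:
  P1: Z7 <- Z4 -> Z2 -> Z10 -> Z5
  P2: Z7 <- Z4 -> Z10 -> Z5
  P3: Z7 <- Z4 -> Z1 <- Z2 -> Z10 -> Z5
  P4: Z7 <- Z4 -> Z9 <- Z1 <- Z2 -> Z10 -> Z5
  P5: Z7 <- Z2 <- Z4 -> Z10 -> Z5
  P6: Z7 <- Z2 -> Z10 -> Z5
  P7: Z7 <- Z2 -> Z1 <- Z4 -> Z10 -> Z5
  P8: Z7 <- Z2 -> Z1 -> Z9 <- Z4 -> Z10 -> Z5
The empty set is not sufficient: P1 (Z7 <- Z4 -> Z2 -> Z10 -> Z5) has no collider blocking it and no conditioned non-collider, so it is open.
Try {Z10}:
  P1: blocked at chain node Z10 ∈ conditioning set.
  P2: blocked at chain node Z10 ∈ conditioning set.
  P3: blocked at collider Z1 (neither it nor any descendant is in the conditioning set).
  P4: blocked at collider Z9 (neither it nor any descendant is in the conditioning set).
  P5: blocked at chain node Z10 ∈ conditioning set.
  P6: blocked at chain node Z10 ∈ conditioning set.
  P7: blocked at collider Z1 (neither it nor any descendant is in the conditioning set).
  P8: blocked at collider Z9 (neither it nor any descendant is in the conditioning set).
{Z10} contains no descendant of Z7 and blocks every backdoor path.
No other singleton works — e.g. {Z4} leaves P6 open — so {Z10} is the unique smallest valid adjustment set.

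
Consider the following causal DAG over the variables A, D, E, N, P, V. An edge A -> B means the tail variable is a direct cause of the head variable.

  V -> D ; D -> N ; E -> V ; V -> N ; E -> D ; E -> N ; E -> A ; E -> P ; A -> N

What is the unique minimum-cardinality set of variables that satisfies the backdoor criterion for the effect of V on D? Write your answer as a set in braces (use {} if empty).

Variables eligible for adjustment (non-descendants of V, excluding V and D): {A, E, P}.
Backdoor paths from V to D:
  P1: V <- E -> A -> N <- D
  P2: V <- E -> D
  P3: V <- E -> N <- D
The empty set is not sufficient: P2 (V <- E -> D) has no collider blocking it and no conditioned non-collider, so it is open.
Try {E}:
  P1: blocked at fork node E ∈ conditioning set.
  P2: blocked at fork node E ∈ conditioning set.
  P3: blocked at fork node E ∈ conditioning set.
{E} contains no descendant of V and blocks every backdoor path.
No other singleton works — e.g. {P} leaves P2 open — so {E} is the unique smallest valid adjustment set.

{E}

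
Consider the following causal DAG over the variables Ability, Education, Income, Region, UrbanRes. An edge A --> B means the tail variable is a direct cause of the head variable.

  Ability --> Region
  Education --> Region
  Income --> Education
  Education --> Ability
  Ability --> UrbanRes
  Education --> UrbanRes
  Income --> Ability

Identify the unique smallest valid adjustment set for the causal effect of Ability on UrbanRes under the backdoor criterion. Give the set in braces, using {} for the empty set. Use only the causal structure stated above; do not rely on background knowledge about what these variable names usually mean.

Variables eligible for adjustment (non-descendants of Ability, excluding Ability and UrbanRes): {Education, Income}.
Backdoor paths from Ability to UrbanRes:
  P1: Ability <- Income -> Education -> UrbanRes
  P2: Ability <- Education -> UrbanRes
The empty set is not sufficient: P1 (Ability <- Income -> Education -> UrbanRes) has no collider blocking it and no conditioned non-collider, so it is open.
Try {Education}:
  P1: blocked at chain node Education ∈ conditioning set.
  P2: blocked at fork node Education ∈ conditioning set.
{Education} contains no descendant of Ability and blocks every backdoor path.
No other singleton works — e.g. {Income} leaves P2 open — so {Education} is the unique smallest valid adjustment set.

{Education}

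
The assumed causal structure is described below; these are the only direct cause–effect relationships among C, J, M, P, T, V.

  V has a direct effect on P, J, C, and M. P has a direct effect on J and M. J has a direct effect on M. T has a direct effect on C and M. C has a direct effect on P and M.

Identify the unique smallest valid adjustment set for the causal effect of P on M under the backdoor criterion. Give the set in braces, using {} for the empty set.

Variables eligible for adjustment (non-descendants of P, excluding P and M): {C, T, V}.
Backdoor paths from P to M:
  P1: P <- V -> C <- T -> M
  P2: P <- V -> C -> M
  P3: P <- V -> J -> M
  P4: P <- V -> M
  P5: P <- C <- V -> J -> M
  P6: P <- C <- V -> M
  P7: P <- C <- T -> M
  P8: P <- C -> M
The empty set is not sufficient: P2 (P <- V -> C -> M) has no collider blocking it and no conditioned non-collider, so it is open.
Try {C, V}:
  P1: blocked at fork node V ∈ conditioning set.
  P2: blocked at fork node V ∈ conditioning set.
  P3: blocked at fork node V ∈ conditioning set.
  P4: blocked at fork node V ∈ conditioning set.
  P5: blocked at chain node C ∈ conditioning set.
  P6: blocked at chain node C ∈ conditioning set.
  P7: blocked at chain node C ∈ conditioning set.
  P8: blocked at fork node C ∈ conditioning set.
{C, V} contains no descendant of P and blocks every backdoor path.
Every element of {C, V} is needed (dropping C leaves P7 open; dropping V leaves P1 open), so no proper subset is valid.
Among all size-2 subsets of the eligible variables, only {C, V} blocks every backdoor path, so it is the unique smallest valid adjustment set.

{C, V}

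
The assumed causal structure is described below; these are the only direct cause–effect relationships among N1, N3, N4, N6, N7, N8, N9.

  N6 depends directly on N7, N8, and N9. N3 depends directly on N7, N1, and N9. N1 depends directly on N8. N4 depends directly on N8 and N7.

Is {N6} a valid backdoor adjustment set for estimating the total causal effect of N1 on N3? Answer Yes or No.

No

Backdoor paths from N1 to N3 (paths whose first edge points into N1):
  P1: N1 <- N8 -> N6 <- N7 -> N3
  P2: N1 <- N8 -> N6 <- N9 -> N3
  P3: N1 <- N8 -> N4 <- N7 -> N6 <- N9 -> N3
  P4: N1 <- N8 -> N4 <- N7 -> N3
Condition 1 (no descendant of N1 in the set): holds — descendants of N1 are {N3}; none are in {N6}.
Condition 2 (every backdoor path blocked by {N6}):
  P1: open — collider(s) N6 are conditioned on (or have a conditioned descendant) and no non-collider on the path is in the set.
  P2: open — collider(s) N6 are conditioned on (or have a conditioned descendant) and no non-collider on the path is in the set.
  P3: blocked at collider N4 (neither it nor any descendant is in the conditioning set).
  P4: blocked at collider N4 (neither it nor any descendant is in the conditioning set).
{N6} does not satisfy the backdoor criterion.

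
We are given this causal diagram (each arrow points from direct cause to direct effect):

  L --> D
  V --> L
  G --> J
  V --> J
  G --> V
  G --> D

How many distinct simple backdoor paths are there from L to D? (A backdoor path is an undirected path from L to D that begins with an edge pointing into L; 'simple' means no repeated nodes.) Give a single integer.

A backdoor path from L to D is any simple undirected path whose first edge points into L (i.e. leaves L via a parent).
Parents of L: {V}.
Enumerating:
  P1: L <- V <- G -> D
  P2: L <- V -> J <- G -> D
That exhausts the simple backdoor paths. Count: 2.

2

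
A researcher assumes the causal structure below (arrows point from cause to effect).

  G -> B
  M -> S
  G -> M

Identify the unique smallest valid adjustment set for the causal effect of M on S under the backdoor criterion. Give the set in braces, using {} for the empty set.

Variables eligible for adjustment (non-descendants of M, excluding M and S): {B, G}.
Backdoor paths from M to S:
  (none)
With no backdoor paths the empty set already satisfies the criterion, and it is trivially minimal.

{}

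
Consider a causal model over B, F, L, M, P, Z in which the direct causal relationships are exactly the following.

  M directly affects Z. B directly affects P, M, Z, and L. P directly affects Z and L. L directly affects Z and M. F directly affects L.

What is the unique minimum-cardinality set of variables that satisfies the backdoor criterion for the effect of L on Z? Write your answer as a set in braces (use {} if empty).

Variables eligible for adjustment (non-descendants of L, excluding L and Z): {B, F, P}.
Backdoor paths from L to Z:
  P1: L <- B -> P -> Z
  P2: L <- B -> M -> Z
  P3: L <- B -> Z
  P4: L <- P <- B -> M -> Z
  P5: L <- P <- B -> Z
  P6: L <- P -> Z
The empty set is not sufficient: P1 (L <- B -> P -> Z) has no collider blocking it and no conditioned non-collider, so it is open.
Try {B, P}:
  P1: blocked at fork node B ∈ conditioning set.
  P2: blocked at fork node B ∈ conditioning set.
  P3: blocked at fork node B ∈ conditioning set.
  P4: blocked at chain node P ∈ conditioning set.
  P5: blocked at chain node P ∈ conditioning set.
  P6: blocked at fork node P ∈ conditioning set.
{B, P} contains no descendant of L and blocks every backdoor path.
Every element of {B, P} is needed (dropping B leaves P2 open; dropping P leaves P6 open), so no proper subset is valid.
Among all size-2 subsets of the eligible variables, only {B, P} blocks every backdoor path, so it is the unique smallest valid adjustment set.

{B, P}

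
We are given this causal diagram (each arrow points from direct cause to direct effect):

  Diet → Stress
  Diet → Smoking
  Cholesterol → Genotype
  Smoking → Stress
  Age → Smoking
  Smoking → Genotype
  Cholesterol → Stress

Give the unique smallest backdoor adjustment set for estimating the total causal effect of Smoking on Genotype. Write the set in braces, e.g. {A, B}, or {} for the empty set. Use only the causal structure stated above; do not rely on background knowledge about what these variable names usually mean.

Variables eligible for adjustment (non-descendants of Smoking, excluding Smoking and Genotype): {Age, Cholesterol, Diet}.
Backdoor paths from Smoking to Genotype:
  P1: Smoking <- Diet -> Stress <- Cholesterol -> Genotype
Each backdoor path contains an unconditioned collider, so every path is already blocked with the empty conditioning set:
  P1: blocked at collider Stress (neither it nor any descendant is in the conditioning set).
The empty set is therefore the unique smallest valid set.

{}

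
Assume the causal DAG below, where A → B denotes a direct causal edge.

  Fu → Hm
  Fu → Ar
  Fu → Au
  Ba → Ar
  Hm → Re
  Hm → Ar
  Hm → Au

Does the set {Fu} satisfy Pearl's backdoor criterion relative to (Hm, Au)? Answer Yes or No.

Yes

Backdoor paths from Hm to Au (paths whose first edge points into Hm):
  P1: Hm <- Fu -> Au
Condition 1 (no descendant of Hm in the set): holds — descendants of Hm are {Ar, Au, Re}; none are in {Fu}.
Condition 2 (every backdoor path blocked by {Fu}):
  P1: blocked at fork node Fu ∈ conditioning set.
{Fu} satisfies the backdoor criterion.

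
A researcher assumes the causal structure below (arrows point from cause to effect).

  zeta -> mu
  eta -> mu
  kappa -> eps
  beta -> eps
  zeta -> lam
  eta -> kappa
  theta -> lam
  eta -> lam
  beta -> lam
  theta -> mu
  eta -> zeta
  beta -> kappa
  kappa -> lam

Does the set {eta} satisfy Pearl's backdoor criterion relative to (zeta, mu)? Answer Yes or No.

Backdoor paths from zeta to mu (paths whose first edge points into zeta):
  P1: zeta <- eta -> kappa <- beta -> lam <- theta -> mu
  P2: zeta <- eta -> kappa -> eps <- beta -> lam <- theta -> mu
  P3: zeta <- eta -> kappa -> lam <- theta -> mu
  P4: zeta <- eta -> mu
  P5: zeta <- eta -> lam <- theta -> mu
Condition 1 (no descendant of zeta in the set): holds — descendants of zeta are {lam, mu}; none are in {eta}.
Condition 2 (every backdoor path blocked by {eta}):
  P1: blocked at fork node eta ∈ conditioning set.
  P2: blocked at fork node eta ∈ conditioning set.
  P3: blocked at fork node eta ∈ conditioning set.
  P4: blocked at fork node eta ∈ conditioning set.
  P5: blocked at fork node eta ∈ conditioning set.
{eta} satisfies the backdoor criterion.

Yes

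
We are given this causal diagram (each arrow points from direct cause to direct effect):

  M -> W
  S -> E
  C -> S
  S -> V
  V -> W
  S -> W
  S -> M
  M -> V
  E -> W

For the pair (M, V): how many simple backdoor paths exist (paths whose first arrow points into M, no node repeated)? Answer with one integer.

3

A backdoor path from M to V is any simple undirected path whose first edge points into M (i.e. leaves M via a parent).
Parents of M: {S}.
Enumerating:
  P1: M <- S -> V
  P2: M <- S -> E -> W <- V
  P3: M <- S -> W <- V
That exhausts the simple backdoor paths. Count: 3.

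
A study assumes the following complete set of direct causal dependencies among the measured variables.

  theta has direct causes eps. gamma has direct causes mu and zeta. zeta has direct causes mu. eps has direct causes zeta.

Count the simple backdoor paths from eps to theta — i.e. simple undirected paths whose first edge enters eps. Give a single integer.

0

A backdoor path from eps to theta is any simple undirected path whose first edge points into eps (i.e. leaves eps via a parent).
Parents of eps: {zeta}.
No simple path from any parent of eps reaches theta without revisiting eps, so there are no backdoor paths.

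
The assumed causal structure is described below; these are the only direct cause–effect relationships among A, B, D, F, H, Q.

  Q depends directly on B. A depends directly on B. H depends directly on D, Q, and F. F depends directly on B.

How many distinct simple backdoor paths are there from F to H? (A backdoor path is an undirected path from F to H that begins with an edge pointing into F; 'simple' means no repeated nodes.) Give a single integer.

A backdoor path from F to H is any simple undirected path whose first edge points into F (i.e. leaves F via a parent).
Parents of F: {B}.
Enumerating:
  P1: F <- B -> Q -> H
That exhausts the simple backdoor paths. Count: 1.

1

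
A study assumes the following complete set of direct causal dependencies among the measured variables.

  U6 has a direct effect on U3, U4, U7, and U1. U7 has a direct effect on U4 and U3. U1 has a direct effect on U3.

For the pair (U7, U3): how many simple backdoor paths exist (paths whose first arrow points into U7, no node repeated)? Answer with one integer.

A backdoor path from U7 to U3 is any simple undirected path whose first edge points into U7 (i.e. leaves U7 via a parent).
Parents of U7: {U6}.
Enumerating:
  P1: U7 <- U6 -> U1 -> U3
  P2: U7 <- U6 -> U3
That exhausts the simple backdoor paths. Count: 2.

2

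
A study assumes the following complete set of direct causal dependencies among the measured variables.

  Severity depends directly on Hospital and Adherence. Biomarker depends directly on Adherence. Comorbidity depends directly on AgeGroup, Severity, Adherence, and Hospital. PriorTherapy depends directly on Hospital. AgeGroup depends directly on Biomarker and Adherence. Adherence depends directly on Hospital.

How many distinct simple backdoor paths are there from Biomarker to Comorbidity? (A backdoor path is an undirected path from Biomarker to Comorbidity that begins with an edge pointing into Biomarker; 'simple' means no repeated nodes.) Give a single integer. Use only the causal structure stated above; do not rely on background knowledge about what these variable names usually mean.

A backdoor path from Biomarker to Comorbidity is any simple undirected path whose first edge points into Biomarker (i.e. leaves Biomarker via a parent).
Parents of Biomarker: {Adherence}.
Enumerating:
  P1: Biomarker <- Adherence <- Hospital -> Severity -> Comorbidity
  P2: Biomarker <- Adherence <- Hospital -> Comorbidity
  P3: Biomarker <- Adherence -> Severity <- Hospital -> Comorbidity
  P4: Biomarker <- Adherence -> Severity -> Comorbidity
  P5: Biomarker <- Adherence -> AgeGroup -> Comorbidity
  P6: Biomarker <- Adherence -> Comorbidity
That exhausts the simple backdoor paths. Count: 6.

6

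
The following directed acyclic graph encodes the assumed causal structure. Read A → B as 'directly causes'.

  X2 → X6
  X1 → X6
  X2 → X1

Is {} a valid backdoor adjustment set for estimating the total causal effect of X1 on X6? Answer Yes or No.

Backdoor paths from X1 to X6 (paths whose first edge points into X1):
  P1: X1 <- X2 -> X6
Condition 1 (no descendant of X1 in the set): holds — descendants of X1 are {X6}; none are in {}.
Condition 2 (every backdoor path blocked by {}):
  P1: open — no interior node is in the conditioning set.
{} does not satisfy the backdoor criterion.

No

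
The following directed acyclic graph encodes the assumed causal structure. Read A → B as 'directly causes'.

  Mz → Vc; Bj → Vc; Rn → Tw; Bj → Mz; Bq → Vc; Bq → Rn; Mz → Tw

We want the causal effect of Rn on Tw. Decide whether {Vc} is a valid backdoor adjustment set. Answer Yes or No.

Backdoor paths from Rn to Tw (paths whose first edge points into Rn):
  P1: Rn <- Bq -> Vc <- Bj -> Mz -> Tw
  P2: Rn <- Bq -> Vc <- Mz -> Tw
Condition 1 (no descendant of Rn in the set): holds — descendants of Rn are {Tw}; none are in {Vc}.
Condition 2 (every backdoor path blocked by {Vc}):
  P1: open — collider(s) Vc are conditioned on (or have a conditioned descendant) and no non-collider on the path is in the set.
  P2: open — collider(s) Vc are conditioned on (or have a conditioned descendant) and no non-collider on the path is in the set.
{Vc} does not satisfy the backdoor criterion.

No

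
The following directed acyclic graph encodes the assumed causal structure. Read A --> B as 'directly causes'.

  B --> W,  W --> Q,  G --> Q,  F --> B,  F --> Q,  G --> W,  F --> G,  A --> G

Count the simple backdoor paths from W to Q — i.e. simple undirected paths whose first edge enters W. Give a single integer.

4

A backdoor path from W to Q is any simple undirected path whose first edge points into W (i.e. leaves W via a parent).
Parents of W: {B, G}.
Enumerating:
  P1: W <- G <- F -> Q
  P2: W <- G -> Q
  P3: W <- B <- F -> G -> Q
  P4: W <- B <- F -> Q
That exhausts the simple backdoor paths. Count: 4.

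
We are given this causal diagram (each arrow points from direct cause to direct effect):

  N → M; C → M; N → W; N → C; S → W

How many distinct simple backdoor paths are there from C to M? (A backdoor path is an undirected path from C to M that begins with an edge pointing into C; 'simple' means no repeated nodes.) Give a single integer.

A backdoor path from C to M is any simple undirected path whose first edge points into C (i.e. leaves C via a parent).
Parents of C: {N}.
Enumerating:
  P1: C <- N -> M
That exhausts the simple backdoor paths. Count: 1.

1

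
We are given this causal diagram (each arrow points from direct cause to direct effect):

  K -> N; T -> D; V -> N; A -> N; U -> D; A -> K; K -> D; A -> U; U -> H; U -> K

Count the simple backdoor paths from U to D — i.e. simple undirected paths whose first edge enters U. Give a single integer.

2

A backdoor path from U to D is any simple undirected path whose first edge points into U (i.e. leaves U via a parent).
Parents of U: {A}.
Enumerating:
  P1: U <- A -> K -> D
  P2: U <- A -> N <- K -> D
That exhausts the simple backdoor paths. Count: 2.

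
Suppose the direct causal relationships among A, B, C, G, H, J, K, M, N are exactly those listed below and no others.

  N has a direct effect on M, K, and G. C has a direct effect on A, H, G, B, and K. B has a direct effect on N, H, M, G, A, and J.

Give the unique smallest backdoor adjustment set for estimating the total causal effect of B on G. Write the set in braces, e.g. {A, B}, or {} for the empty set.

Variables eligible for adjustment (non-descendants of B, excluding B and G): {C}.
Backdoor paths from B to G:
  P1: B <- C -> G
  P2: B <- C -> K <- N -> G
The empty set is not sufficient: P1 (B <- C -> G) has no collider blocking it and no conditioned non-collider, so it is open.
Try {C}:
  P1: blocked at fork node C ∈ conditioning set.
  P2: blocked at fork node C ∈ conditioning set.
{C} contains no descendant of B and blocks every backdoor path.
{C} is the unique smallest valid adjustment set.

{C}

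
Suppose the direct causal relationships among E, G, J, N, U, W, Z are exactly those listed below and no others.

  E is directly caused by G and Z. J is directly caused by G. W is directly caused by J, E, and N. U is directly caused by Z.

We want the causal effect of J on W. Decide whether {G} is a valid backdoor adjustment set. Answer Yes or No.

Backdoor paths from J to W (paths whose first edge points into J):
  P1: J <- G -> E -> W
Condition 1 (no descendant of J in the set): holds — descendants of J are {W}; none are in {G}.
Condition 2 (every backdoor path blocked by {G}):
  P1: blocked at fork node G ∈ conditioning set.
{G} satisfies the backdoor criterion.

Yes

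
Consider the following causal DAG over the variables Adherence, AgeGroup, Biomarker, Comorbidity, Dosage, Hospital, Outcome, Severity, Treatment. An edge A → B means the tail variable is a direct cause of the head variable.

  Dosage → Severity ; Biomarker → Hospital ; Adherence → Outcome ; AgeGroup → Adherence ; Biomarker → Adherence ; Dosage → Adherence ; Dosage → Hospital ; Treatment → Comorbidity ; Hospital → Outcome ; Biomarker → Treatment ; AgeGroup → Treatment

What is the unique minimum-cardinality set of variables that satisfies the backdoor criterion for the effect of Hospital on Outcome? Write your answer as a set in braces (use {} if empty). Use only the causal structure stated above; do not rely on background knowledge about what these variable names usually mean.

{Adherence}

Variables eligible for adjustment (non-descendants of Hospital, excluding Hospital and Outcome): {Adherence, AgeGroup, Biomarker, Comorbidity, Dosage, Severity, Treatment}.
Backdoor paths from Hospital to Outcome:
  P1: Hospital <- Biomarker -> Treatment <- AgeGroup -> Adherence -> Outcome
  P2: Hospital <- Biomarker -> Adherence -> Outcome
  P3: Hospital <- Dosage -> Adherence -> Outcome
The empty set is not sufficient: P2 (Hospital <- Biomarker -> Adherence -> Outcome) has no collider blocking it and no conditioned non-collider, so it is open.
Try {Adherence}:
  P1: blocked at collider Treatment (neither it nor any descendant is in the conditioning set).
  P2: blocked at chain node Adherence ∈ conditioning set.
  P3: blocked at chain node Adherence ∈ conditioning set.
{Adherence} contains no descendant of Hospital and blocks every backdoor path.
No other singleton works — e.g. {Biomarker} leaves P3 open — so {Adherence} is the unique smallest valid adjustment set.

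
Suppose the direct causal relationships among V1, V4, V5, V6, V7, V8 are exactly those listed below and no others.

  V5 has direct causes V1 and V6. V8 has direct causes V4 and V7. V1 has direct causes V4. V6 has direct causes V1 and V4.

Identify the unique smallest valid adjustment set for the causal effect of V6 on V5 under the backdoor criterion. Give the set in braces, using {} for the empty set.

{V1}

Variables eligible for adjustment (non-descendants of V6, excluding V6 and V5): {V1, V4, V7, V8}.
Backdoor paths from V6 to V5:
  P1: V6 <- V4 -> V1 -> V5
  P2: V6 <- V1 -> V5
The empty set is not sufficient: P1 (V6 <- V4 -> V1 -> V5) has no collider blocking it and no conditioned non-collider, so it is open.
Try {V1}:
  P1: blocked at chain node V1 ∈ conditioning set.
  P2: blocked at fork node V1 ∈ conditioning set.
{V1} contains no descendant of V6 and blocks every backdoor path.
No other singleton works — e.g. {V4} leaves P2 open — so {V1} is the unique smallest valid adjustment set.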